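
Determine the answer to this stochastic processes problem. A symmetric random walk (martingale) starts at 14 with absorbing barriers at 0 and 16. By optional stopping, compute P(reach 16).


By optional stopping theorem: E(M at tau) = M(0) = 14
P(hit 16)*16 + P(hit 0)*0 = 14
P(hit 16) = (14 - 0)/(16 - 0) = 7/8 = 0.8750

0.8750


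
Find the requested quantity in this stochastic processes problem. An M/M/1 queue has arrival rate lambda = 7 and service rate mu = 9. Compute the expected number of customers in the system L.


rho = 7/9 = 0.7778
L = rho/(1-rho)
= 0.7778/0.2222
= 3.5000

3.5000


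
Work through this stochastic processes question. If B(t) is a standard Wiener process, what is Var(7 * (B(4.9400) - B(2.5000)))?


Var(alpha*(B(t)-B(s))) = alpha^2 * (t-s)
= 7^2 * (4.9400 - 2.5000)
= 49 * 2.4400
= 119.5600

119.5600


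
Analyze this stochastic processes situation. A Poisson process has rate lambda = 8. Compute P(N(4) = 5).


P(N(t)=k) = (lambda*t)^k * exp(-lambda*t) / k!
lambda*t = 32
= 32^5 * exp(-32) / 5!
= 33554432 * 1.2664e-14 / 120
= 3.5412e-09

3.5412e-09


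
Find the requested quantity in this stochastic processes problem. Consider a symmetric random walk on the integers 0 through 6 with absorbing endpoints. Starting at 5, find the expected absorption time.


For symmetric RW on 0,...,N with absorbing barriers, E(i) = i*(N-i)
E(5) = 5 * 1 = 5

5


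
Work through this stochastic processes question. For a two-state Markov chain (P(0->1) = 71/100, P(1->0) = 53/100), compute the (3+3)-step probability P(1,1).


P^6 = P^3 * P^3
Computing via matrix multiplication of the transition matrix.
Entry (1,1) of P^6 = 0.5727

0.5727


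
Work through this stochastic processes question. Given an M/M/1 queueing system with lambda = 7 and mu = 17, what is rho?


rho = lambda/mu
= 7/17
= 0.4118

0.4118


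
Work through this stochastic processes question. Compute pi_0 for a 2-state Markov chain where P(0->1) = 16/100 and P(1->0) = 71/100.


Stationary distribution: pi_0 = p10/(p01+p10), pi_1 = p01/(p01+p10)
p01 = 0.1600, p10 = 0.7100
pi_0 = 0.8161

0.8161


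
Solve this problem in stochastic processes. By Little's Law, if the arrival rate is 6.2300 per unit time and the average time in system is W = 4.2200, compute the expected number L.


Little's Law: L = lambda * W
= 6.2300 * 4.2200
= 26.2906

26.2906


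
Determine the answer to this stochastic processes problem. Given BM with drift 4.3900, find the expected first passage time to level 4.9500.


Expected first passage time = a/mu
= 4.9500/4.3900
= 1.1276

1.1276


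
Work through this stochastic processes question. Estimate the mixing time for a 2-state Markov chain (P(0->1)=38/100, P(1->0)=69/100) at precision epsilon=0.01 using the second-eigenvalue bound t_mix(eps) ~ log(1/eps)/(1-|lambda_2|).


lambda_2 = |1 - p01 - p10| = |1 - 0.3800 - 0.6900| = 0.0700
t_mix ~ log(1/eps)/(1 - |lambda_2|)
= log(100)/(1 - 0.0700) = 4.6052/0.9300
= 4.9518

4.9518


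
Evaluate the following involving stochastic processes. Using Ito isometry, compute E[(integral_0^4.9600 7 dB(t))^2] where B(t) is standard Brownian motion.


By Ito isometry: E[(int f dB)^2] = int f^2 dt
= 7^2 * 4.9600
= 49 * 4.9600 = 243.0400

243.0400


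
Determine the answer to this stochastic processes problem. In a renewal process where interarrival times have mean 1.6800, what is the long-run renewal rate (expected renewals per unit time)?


Long-run renewal rate = 1/E(X)
= 1/1.6800
= 0.5952

0.5952


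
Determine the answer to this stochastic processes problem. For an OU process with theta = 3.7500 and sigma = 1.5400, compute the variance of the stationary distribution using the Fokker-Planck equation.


Stationary variance = sigma^2 / (2*theta)
= 1.5400^2 / (2*3.7500)
= 2.3716 / 7.5000
= 0.3162

0.3162


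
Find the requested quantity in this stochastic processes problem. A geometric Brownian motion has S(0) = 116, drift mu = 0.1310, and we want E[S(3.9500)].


E[S(t)] = S(0) * exp(mu * t)
= 116 * exp(0.1310 * 3.9500)
= 116 * 1.6777
= 194.6183

194.6183


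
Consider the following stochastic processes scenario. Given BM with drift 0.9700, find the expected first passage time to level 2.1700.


Expected first passage time = a/mu
= 2.1700/0.9700
= 2.2371

2.2371


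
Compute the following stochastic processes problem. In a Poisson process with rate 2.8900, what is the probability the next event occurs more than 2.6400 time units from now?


P(X > t) = exp(-lambda * t)
= exp(-2.8900 * 2.6400)
= exp(-7.6296) = 4.8586e-04

4.8586e-04


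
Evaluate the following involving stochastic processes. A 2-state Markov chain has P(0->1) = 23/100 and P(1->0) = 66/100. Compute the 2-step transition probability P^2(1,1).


Computing P^2 by matrix multiplication.
P = [[0.7700, 0.2300], [0.6600, 0.3400]]
After raising P to the power 2:
P^2(1,1) = 0.2674

0.2674


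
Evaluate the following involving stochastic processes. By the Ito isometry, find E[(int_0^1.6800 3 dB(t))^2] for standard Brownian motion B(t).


By Ito isometry: E[(int f dB)^2] = int f^2 dt
= 3^2 * 1.6800
= 9 * 1.6800 = 15.1200

15.1200


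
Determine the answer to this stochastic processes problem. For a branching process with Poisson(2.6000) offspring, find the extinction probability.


Since mu = 2.6000 > 1, extinction prob q < 1.
Solve s = exp(mu*(s-1)) iteratively.
q = 0.0951

0.0951


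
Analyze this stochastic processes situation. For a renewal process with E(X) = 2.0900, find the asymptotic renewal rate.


Long-run renewal rate = 1/E(X)
= 1/2.0900
= 0.4785

0.4785


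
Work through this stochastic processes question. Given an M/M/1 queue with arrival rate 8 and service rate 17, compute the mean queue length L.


rho = 8/17 = 0.4706
L = rho/(1-rho)
= 0.4706/0.5294
= 0.8889

0.8889


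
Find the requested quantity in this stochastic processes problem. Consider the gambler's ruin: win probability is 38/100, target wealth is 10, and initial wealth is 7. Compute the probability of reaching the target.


Gambler's ruin formula:
r = q/p = 0.6200/0.3800 = 1.6316
P(win) = (1 - r^i)/(1 - r^N)
= (1 - 1.6316^7)/(1 - 1.6316^10)
= 0.2244

0.2244


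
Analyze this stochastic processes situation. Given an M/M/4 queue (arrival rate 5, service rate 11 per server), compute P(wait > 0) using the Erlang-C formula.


a = lambda/mu = 0.4545
rho = a/c = 0.1136
Erlang-C formula applied:
C(c,a) = 0.0013

0.0013


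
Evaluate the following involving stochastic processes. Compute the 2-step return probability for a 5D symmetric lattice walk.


P(return in 2 steps) = P(reverse first step) = 1/(2d)
= 1/10
= 0.1000

0.1000


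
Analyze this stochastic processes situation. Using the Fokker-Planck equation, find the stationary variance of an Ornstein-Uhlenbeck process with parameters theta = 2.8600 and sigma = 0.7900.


Stationary variance = sigma^2 / (2*theta)
= 0.7900^2 / (2*2.8600)
= 0.6241 / 5.7200
= 0.1091

0.1091


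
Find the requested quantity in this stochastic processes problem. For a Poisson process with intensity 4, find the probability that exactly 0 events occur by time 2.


P(N(t)=k) = (lambda*t)^k * exp(-lambda*t) / k!
lambda*t = 8
= 8^0 * exp(-8) / 0!
= 1 * 3.3546e-04 / 1
= 3.3546e-04

3.3546e-04


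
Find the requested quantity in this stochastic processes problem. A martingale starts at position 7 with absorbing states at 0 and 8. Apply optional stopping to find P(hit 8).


By optional stopping theorem: E(M at tau) = M(0) = 7
P(hit 8)*8 + P(hit 0)*0 = 7
P(hit 8) = (7 - 0)/(8 - 0) = 7/8 = 0.8750

0.8750


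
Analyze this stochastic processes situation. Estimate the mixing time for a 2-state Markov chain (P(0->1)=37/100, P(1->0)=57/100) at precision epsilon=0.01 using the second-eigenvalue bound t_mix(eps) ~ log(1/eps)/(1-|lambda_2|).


lambda_2 = |1 - p01 - p10| = |1 - 0.3700 - 0.5700| = 0.0600
t_mix ~ log(1/eps)/(1 - |lambda_2|)
= log(100)/(1 - 0.0600) = 4.6052/0.9400
= 4.8991

4.8991


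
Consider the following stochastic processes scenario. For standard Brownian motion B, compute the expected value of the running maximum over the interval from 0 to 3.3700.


E(max B(s)) = sqrt(2t/pi)
= sqrt(2*3.3700/pi)
= sqrt(2.1454)
= 1.4647

1.4647


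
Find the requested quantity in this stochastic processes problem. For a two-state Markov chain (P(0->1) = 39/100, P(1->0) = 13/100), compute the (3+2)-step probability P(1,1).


P^5 = P^3 * P^2
Computing via matrix multiplication of the transition matrix.
Entry (1,1) of P^5 = 0.7564

0.7564


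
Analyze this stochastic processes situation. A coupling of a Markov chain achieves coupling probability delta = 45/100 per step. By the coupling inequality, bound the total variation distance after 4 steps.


TV distance bound <= (1-delta)^n
= (1 - 0.4500)^4
= 0.5500^4
= 0.0915

0.0915


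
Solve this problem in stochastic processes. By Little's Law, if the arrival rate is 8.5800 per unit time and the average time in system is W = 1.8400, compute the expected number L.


Little's Law: L = lambda * W
= 8.5800 * 1.8400
= 15.7872

15.7872


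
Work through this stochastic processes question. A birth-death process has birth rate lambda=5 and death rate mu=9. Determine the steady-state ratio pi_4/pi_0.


For birth-death process, pi_n/pi_0 = (lambda/mu)^n
= (5/9)^4
= 0.0953

0.0953


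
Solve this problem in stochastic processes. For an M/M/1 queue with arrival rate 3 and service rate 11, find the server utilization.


rho = lambda/mu
= 3/11
= 0.2727

0.2727


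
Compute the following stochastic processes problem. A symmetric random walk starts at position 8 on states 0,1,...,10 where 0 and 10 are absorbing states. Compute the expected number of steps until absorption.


For symmetric RW on 0,...,N with absorbing barriers, E(i) = i*(N-i)
E(8) = 8 * 2 = 16

16


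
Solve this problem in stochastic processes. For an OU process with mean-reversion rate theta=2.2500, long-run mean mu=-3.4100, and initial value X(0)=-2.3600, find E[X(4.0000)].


E[X(t)] = mu + (X(0) - mu)*exp(-theta*t)
= -3.4100 + (-2.3600 - -3.4100)*exp(-2.2500*4.0000)
= -3.4100 + 1.0500 * 1.2341e-04
= -3.4099

-3.4099


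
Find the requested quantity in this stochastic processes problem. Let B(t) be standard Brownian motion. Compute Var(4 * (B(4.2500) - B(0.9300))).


Var(alpha*(B(t)-B(s))) = alpha^2 * (t-s)
= 4^2 * (4.2500 - 0.9300)
= 16 * 3.3200
= 53.1200

53.1200


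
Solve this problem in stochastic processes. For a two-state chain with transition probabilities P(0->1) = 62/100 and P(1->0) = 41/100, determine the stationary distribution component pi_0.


Stationary distribution: pi_0 = p10/(p01+p10), pi_1 = p01/(p01+p10)
p01 = 0.6200, p10 = 0.4100
pi_0 = 0.3981

0.3981


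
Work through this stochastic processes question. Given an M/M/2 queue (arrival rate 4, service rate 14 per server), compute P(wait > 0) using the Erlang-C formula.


a = lambda/mu = 0.2857
rho = a/c = 0.1429
Erlang-C formula applied:
C(c,a) = 0.0357

0.0357


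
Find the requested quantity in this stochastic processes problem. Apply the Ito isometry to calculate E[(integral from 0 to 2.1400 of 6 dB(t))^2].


By Ito isometry: E[(int f dB)^2] = int f^2 dt
= 6^2 * 2.1400
= 36 * 2.1400 = 77.0400

77.0400


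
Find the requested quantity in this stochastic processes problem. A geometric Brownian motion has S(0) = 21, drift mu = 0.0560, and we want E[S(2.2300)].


E[S(t)] = S(0) * exp(mu * t)
= 21 * exp(0.0560 * 2.2300)
= 21 * 1.1330
= 23.7933

23.7933


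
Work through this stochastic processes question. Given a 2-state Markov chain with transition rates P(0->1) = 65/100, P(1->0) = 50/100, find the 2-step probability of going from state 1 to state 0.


Computing P^2 by matrix multiplication.
P = [[0.3500, 0.6500], [0.5000, 0.5000]]
After raising P to the power 2:
P^2(1,0) = 0.4250

0.4250


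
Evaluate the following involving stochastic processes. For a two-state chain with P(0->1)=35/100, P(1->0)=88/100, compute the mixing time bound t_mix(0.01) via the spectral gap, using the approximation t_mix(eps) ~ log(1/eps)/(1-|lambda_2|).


lambda_2 = |1 - p01 - p10| = |1 - 0.3500 - 0.8800| = 0.2300
t_mix ~ log(1/eps)/(1 - |lambda_2|)
= log(100)/(1 - 0.2300) = 4.6052/0.7700
= 5.9807

5.9807


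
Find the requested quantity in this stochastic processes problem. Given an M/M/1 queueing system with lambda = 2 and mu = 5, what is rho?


rho = lambda/mu
= 2/5
= 0.4000

0.4000


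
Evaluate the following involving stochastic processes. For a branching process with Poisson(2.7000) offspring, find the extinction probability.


Since mu = 2.7000 > 1, extinction prob q < 1.
Solve s = exp(mu*(s-1)) iteratively.
q = 0.0844

0.0844


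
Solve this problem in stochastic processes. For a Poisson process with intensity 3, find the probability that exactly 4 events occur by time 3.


P(N(t)=k) = (lambda*t)^k * exp(-lambda*t) / k!
lambda*t = 9
= 9^4 * exp(-9) / 4!
= 6561 * 1.2341e-04 / 24
= 0.0337

0.0337


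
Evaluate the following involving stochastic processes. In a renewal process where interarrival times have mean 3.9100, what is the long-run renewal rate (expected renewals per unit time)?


Long-run renewal rate = 1/E(X)
= 1/3.9100
= 0.2558

0.2558


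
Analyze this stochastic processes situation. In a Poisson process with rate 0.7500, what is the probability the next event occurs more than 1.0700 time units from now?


P(X > t) = exp(-lambda * t)
= exp(-0.7500 * 1.0700)
= exp(-0.8025) = 0.4482

0.4482


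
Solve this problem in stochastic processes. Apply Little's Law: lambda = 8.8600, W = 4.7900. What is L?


Little's Law: L = lambda * W
= 8.8600 * 4.7900
= 42.4394

42.4394


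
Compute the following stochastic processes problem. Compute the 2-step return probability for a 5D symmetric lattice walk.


P(return in 2 steps) = P(reverse first step) = 1/(2d)
= 1/10
= 0.1000

0.1000


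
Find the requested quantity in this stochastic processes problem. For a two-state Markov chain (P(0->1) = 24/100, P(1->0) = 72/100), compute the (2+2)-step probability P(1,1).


P^4 = P^2 * P^2
Computing via matrix multiplication of the transition matrix.
Entry (1,1) of P^4 = 0.2500

0.2500


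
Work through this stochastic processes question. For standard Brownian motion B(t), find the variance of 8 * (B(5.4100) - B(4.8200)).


Var(alpha*(B(t)-B(s))) = alpha^2 * (t-s)
= 8^2 * (5.4100 - 4.8200)
= 64 * 0.5900
= 37.7600

37.7600


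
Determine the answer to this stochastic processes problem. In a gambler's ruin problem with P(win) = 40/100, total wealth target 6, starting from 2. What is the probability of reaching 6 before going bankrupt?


Gambler's ruin formula:
r = q/p = 0.6000/0.4000 = 1.5000
P(win) = (1 - r^i)/(1 - r^N)
= (1 - 1.5000^2)/(1 - 1.5000^6)
= 0.1203

0.1203


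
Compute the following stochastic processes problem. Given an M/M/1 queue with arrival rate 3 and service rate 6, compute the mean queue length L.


rho = 3/6 = 0.5000
L = rho/(1-rho)
= 0.5000/0.5000
= 1.0000

1.0000


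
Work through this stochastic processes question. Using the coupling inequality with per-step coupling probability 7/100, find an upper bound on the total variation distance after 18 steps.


TV distance bound <= (1-delta)^n
= (1 - 0.0700)^18
= 0.9300^18
= 0.2708

0.2708


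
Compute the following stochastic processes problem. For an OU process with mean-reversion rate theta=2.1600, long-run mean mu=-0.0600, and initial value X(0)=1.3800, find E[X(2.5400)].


E[X(t)] = mu + (X(0) - mu)*exp(-theta*t)
= -0.0600 + (1.3800 - -0.0600)*exp(-2.1600*2.5400)
= -0.0600 + 1.4400 * 0.0041
= -0.0540

-0.0540


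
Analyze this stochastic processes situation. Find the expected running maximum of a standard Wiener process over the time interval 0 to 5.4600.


E(max B(s)) = sqrt(2t/pi)
= sqrt(2*5.4600/pi)
= sqrt(3.4759)
= 1.8644

1.8644


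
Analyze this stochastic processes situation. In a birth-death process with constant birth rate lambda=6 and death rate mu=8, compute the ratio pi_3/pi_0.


For birth-death process, pi_n/pi_0 = (lambda/mu)^n
= (6/8)^3
= 0.4219

0.4219


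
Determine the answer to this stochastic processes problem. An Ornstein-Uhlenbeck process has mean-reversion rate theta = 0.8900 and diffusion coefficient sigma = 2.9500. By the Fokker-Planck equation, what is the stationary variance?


Stationary variance = sigma^2 / (2*theta)
= 2.9500^2 / (2*0.8900)
= 8.7025 / 1.7800
= 4.8890

4.8890


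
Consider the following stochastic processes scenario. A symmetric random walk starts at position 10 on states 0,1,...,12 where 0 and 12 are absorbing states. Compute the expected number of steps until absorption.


For symmetric RW on 0,...,N with absorbing barriers, E(i) = i*(N-i)
E(10) = 10 * 2 = 20

20


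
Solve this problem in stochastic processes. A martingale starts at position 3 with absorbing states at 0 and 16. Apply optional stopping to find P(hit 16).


By optional stopping theorem: E(M at tau) = M(0) = 3
P(hit 16)*16 + P(hit 0)*0 = 3
P(hit 16) = (3 - 0)/(16 - 0) = 3/16 = 0.1875

0.1875


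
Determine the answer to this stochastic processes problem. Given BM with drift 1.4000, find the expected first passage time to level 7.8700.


Expected first passage time = a/mu
= 7.8700/1.4000
= 5.6214

5.6214


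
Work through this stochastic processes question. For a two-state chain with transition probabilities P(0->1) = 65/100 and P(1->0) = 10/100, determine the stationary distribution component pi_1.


Stationary distribution: pi_0 = p10/(p01+p10), pi_1 = p01/(p01+p10)
p01 = 0.6500, p10 = 0.1000
pi_1 = 0.8667

0.8667


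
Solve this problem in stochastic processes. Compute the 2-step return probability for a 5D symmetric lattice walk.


P(return in 2 steps) = P(reverse first step) = 1/(2d)
= 1/10
= 0.1000

0.1000


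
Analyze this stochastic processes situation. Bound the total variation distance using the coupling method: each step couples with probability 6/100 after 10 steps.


TV distance bound <= (1-delta)^n
= (1 - 0.0600)^10
= 0.9400^10
= 0.5386

0.5386


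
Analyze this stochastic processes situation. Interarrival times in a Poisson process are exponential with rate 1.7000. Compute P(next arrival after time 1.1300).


P(X > t) = exp(-lambda * t)
= exp(-1.7000 * 1.1300)
= exp(-1.9210) = 0.1465

0.1465


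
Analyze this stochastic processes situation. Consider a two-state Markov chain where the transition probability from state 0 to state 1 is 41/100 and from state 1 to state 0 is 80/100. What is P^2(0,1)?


Computing P^2 by matrix multiplication.
P = [[0.5900, 0.4100], [0.8000, 0.2000]]
After raising P to the power 2:
P^2(0,1) = 0.3239

0.3239


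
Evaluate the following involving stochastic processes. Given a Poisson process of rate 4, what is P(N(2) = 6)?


P(N(t)=k) = (lambda*t)^k * exp(-lambda*t) / k!
lambda*t = 8
= 8^6 * exp(-8) / 6!
= 262144 * 3.3546e-04 / 720
= 0.1221

0.1221


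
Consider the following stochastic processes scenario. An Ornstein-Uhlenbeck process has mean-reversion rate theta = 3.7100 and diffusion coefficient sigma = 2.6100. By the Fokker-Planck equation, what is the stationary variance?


Stationary variance = sigma^2 / (2*theta)
= 2.6100^2 / (2*3.7100)
= 6.8121 / 7.4200
= 0.9181

0.9181


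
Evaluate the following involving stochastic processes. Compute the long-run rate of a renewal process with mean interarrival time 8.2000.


Long-run renewal rate = 1/E(X)
= 1/8.2000
= 0.1220

0.1220


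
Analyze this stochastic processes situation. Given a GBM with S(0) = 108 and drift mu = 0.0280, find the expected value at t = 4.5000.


E[S(t)] = S(0) * exp(mu * t)
= 108 * exp(0.0280 * 4.5000)
= 108 * 1.1343
= 122.5025

122.5025


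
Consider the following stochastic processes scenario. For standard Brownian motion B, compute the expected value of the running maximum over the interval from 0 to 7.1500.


E(max B(s)) = sqrt(2t/pi)
= sqrt(2*7.1500/pi)
= sqrt(4.5518)
= 2.1335

2.1335


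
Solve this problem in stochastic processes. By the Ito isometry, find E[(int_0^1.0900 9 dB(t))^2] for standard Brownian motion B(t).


By Ito isometry: E[(int f dB)^2] = int f^2 dt
= 9^2 * 1.0900
= 81 * 1.0900 = 88.2900

88.2900


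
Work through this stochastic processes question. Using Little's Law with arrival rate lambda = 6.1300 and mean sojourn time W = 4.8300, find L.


Little's Law: L = lambda * W
= 6.1300 * 4.8300
= 29.6079

29.6079


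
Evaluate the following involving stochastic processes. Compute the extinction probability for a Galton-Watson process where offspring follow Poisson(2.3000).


Since mu = 2.3000 > 1, extinction prob q < 1.
Solve s = exp(mu*(s-1)) iteratively.
q = 0.1376

0.1376


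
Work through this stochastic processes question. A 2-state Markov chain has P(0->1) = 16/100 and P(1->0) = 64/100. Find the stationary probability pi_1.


Stationary distribution: pi_0 = p10/(p01+p10), pi_1 = p01/(p01+p10)
p01 = 0.1600, p10 = 0.6400
pi_1 = 0.2000

0.2000


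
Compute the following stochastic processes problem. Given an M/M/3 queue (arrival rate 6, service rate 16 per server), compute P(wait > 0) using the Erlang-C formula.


a = lambda/mu = 0.3750
rho = a/c = 0.1250
Erlang-C formula applied:
C(c,a) = 0.0069

0.0069


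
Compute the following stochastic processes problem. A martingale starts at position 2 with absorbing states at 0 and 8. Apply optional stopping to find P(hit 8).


By optional stopping theorem: E(M at tau) = M(0) = 2
P(hit 8)*8 + P(hit 0)*0 = 2
P(hit 8) = (2 - 0)/(8 - 0) = 1/4 = 0.2500

0.2500


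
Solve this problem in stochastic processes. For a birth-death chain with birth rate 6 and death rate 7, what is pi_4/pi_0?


For birth-death process, pi_n/pi_0 = (lambda/mu)^n
= (6/7)^4
= 0.5398

0.5398


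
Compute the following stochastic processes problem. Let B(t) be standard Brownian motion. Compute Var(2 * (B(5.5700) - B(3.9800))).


Var(alpha*(B(t)-B(s))) = alpha^2 * (t-s)
= 2^2 * (5.5700 - 3.9800)
= 4 * 1.5900
= 6.3600

6.3600


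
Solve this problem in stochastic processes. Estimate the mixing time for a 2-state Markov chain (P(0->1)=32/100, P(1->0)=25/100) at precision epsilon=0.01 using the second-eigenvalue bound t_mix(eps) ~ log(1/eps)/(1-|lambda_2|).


lambda_2 = |1 - p01 - p10| = |1 - 0.3200 - 0.2500| = 0.4300
t_mix ~ log(1/eps)/(1 - |lambda_2|)
= log(100)/(1 - 0.4300) = 4.6052/0.5700
= 8.0792

8.0792


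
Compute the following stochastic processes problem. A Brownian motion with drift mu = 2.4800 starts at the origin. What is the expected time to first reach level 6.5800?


Expected first passage time = a/mu
= 6.5800/2.4800
= 2.6532

2.6532


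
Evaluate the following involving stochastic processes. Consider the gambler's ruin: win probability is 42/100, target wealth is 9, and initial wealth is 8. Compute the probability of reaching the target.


Gambler's ruin formula:
r = q/p = 0.5800/0.4200 = 1.3810
P(win) = (1 - r^i)/(1 - r^N)
= (1 - 1.3810^8)/(1 - 1.3810^9)
= 0.7082

0.7082


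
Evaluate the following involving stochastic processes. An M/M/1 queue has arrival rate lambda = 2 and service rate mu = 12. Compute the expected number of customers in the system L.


rho = 2/12 = 0.1667
L = rho/(1-rho)
= 0.1667/0.8333
= 0.2000

0.2000


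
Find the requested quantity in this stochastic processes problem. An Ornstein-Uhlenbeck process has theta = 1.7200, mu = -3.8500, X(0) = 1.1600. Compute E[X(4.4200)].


E[X(t)] = mu + (X(0) - mu)*exp(-theta*t)
= -3.8500 + (1.1600 - -3.8500)*exp(-1.7200*4.4200)
= -3.8500 + 5.0100 * 4.9925e-04
= -3.8475

-3.8475


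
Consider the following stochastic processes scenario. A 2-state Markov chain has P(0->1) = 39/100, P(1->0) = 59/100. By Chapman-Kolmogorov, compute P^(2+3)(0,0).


P^5 = P^2 * P^3
Computing via matrix multiplication of the transition matrix.
Entry (0,0) of P^5 = 0.6020

0.6020


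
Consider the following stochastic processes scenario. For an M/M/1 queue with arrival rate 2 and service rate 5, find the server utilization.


rho = lambda/mu
= 2/5
= 0.4000

0.4000


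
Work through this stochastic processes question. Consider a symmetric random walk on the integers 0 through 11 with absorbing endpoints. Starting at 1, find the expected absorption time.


For symmetric RW on 0,...,N with absorbing barriers, E(i) = i*(N-i)
E(1) = 1 * 10 = 10

10


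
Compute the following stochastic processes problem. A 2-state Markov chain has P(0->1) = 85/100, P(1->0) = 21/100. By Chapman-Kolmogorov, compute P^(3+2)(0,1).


P^5 = P^3 * P^2
Computing via matrix multiplication of the transition matrix.
Entry (0,1) of P^5 = 0.8019

0.8019


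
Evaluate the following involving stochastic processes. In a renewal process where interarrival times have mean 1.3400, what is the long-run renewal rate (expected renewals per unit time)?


Long-run renewal rate = 1/E(X)
= 1/1.3400
= 0.7463

0.7463


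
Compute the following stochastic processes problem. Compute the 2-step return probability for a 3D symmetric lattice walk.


P(return in 2 steps) = P(reverse first step) = 1/(2d)
= 1/6
= 0.1667

0.1667


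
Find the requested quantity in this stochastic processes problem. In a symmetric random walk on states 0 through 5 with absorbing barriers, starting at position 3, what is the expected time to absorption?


For symmetric RW on 0,...,N with absorbing barriers, E(i) = i*(N-i)
E(3) = 3 * 2 = 6

6


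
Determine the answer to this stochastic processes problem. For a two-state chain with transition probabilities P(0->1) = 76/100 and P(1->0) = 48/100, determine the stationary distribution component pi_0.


Stationary distribution: pi_0 = p10/(p01+p10), pi_1 = p01/(p01+p10)
p01 = 0.7600, p10 = 0.4800
pi_0 = 0.3871

0.3871


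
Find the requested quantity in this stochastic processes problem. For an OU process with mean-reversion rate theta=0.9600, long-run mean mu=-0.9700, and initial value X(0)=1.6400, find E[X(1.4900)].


E[X(t)] = mu + (X(0) - mu)*exp(-theta*t)
= -0.9700 + (1.6400 - -0.9700)*exp(-0.9600*1.4900)
= -0.9700 + 2.6100 * 0.2392
= -0.3457

-0.3457


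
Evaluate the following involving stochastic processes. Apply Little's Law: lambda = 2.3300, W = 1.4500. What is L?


Little's Law: L = lambda * W
= 2.3300 * 1.4500
= 3.3785

3.3785


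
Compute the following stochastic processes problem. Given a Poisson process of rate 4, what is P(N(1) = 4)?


P(N(t)=k) = (lambda*t)^k * exp(-lambda*t) / k!
lambda*t = 4
= 4^4 * exp(-4) / 4!
= 256 * 0.0183 / 24
= 0.1954

0.1954


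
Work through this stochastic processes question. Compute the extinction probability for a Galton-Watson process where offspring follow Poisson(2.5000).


Since mu = 2.5000 > 1, extinction prob q < 1.
Solve s = exp(mu*(s-1)) iteratively.
q = 0.1074

0.1074


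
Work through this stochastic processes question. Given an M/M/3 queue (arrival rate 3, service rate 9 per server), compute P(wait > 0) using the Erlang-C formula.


a = lambda/mu = 0.3333
rho = a/c = 0.1111
Erlang-C formula applied:
C(c,a) = 0.0050

0.0050


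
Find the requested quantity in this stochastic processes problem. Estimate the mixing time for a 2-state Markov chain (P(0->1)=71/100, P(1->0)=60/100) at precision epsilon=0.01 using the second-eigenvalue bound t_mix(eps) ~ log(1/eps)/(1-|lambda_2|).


lambda_2 = |1 - p01 - p10| = |1 - 0.7100 - 0.6000| = 0.3100
t_mix ~ log(1/eps)/(1 - |lambda_2|)
= log(100)/(1 - 0.3100) = 4.6052/0.6900
= 6.6742

6.6742


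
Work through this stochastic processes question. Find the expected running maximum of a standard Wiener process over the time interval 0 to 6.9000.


E(max B(s)) = sqrt(2t/pi)
= sqrt(2*6.9000/pi)
= sqrt(4.3927)
= 2.0959

2.0959


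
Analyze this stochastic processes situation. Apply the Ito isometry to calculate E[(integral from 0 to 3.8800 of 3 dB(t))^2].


By Ito isometry: E[(int f dB)^2] = int f^2 dt
= 3^2 * 3.8800
= 9 * 3.8800 = 34.9200

34.9200


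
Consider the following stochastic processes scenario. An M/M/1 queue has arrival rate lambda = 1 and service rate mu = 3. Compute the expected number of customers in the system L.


rho = 1/3 = 0.3333
L = rho/(1-rho)
= 0.3333/0.6667
= 0.5000

0.5000


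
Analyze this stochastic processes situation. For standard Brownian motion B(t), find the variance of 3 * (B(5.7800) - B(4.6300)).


Var(alpha*(B(t)-B(s))) = alpha^2 * (t-s)
= 3^2 * (5.7800 - 4.6300)
= 9 * 1.1500
= 10.3500

10.3500


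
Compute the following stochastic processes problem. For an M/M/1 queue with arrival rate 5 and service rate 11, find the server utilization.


rho = lambda/mu
= 5/11
= 0.4545

0.4545


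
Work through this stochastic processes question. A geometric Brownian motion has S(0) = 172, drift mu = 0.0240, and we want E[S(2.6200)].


E[S(t)] = S(0) * exp(mu * t)
= 172 * exp(0.0240 * 2.6200)
= 172 * 1.0649
= 183.1626

183.1626


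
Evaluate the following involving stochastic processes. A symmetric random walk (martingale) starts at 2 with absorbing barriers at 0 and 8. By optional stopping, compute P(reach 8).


By optional stopping theorem: E(M at tau) = M(0) = 2
P(hit 8)*8 + P(hit 0)*0 = 2
P(hit 8) = (2 - 0)/(8 - 0) = 1/4 = 0.2500

0.2500


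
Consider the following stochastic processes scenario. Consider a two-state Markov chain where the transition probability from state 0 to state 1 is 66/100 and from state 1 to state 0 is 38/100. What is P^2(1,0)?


Computing P^2 by matrix multiplication.
P = [[0.3400, 0.6600], [0.3800, 0.6200]]
After raising P to the power 2:
P^2(1,0) = 0.3648

0.3648


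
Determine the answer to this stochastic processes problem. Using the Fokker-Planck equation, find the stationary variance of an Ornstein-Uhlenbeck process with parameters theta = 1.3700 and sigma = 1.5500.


Stationary variance = sigma^2 / (2*theta)
= 1.5500^2 / (2*1.3700)
= 2.4025 / 2.7400
= 0.8768

0.8768


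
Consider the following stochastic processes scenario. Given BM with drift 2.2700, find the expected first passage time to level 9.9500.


Expected first passage time = a/mu
= 9.9500/2.2700
= 4.3833

4.3833


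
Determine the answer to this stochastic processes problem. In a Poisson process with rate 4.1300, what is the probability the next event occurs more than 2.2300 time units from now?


P(X > t) = exp(-lambda * t)
= exp(-4.1300 * 2.2300)
= exp(-9.2099) = 1.0004e-04

1.0004e-04


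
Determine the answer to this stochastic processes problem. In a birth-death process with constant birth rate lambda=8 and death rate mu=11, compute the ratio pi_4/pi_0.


For birth-death process, pi_n/pi_0 = (lambda/mu)^n
= (8/11)^4
= 0.2798

0.2798


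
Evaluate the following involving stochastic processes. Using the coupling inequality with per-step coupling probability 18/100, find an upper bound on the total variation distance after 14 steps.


TV distance bound <= (1-delta)^n
= (1 - 0.1800)^14
= 0.8200^14
= 0.0621

0.0621


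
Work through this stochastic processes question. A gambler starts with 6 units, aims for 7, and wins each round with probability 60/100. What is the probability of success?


Gambler's ruin formula:
r = q/p = 0.4000/0.6000 = 0.6667
P(win) = (1 - r^i)/(1 - r^N)
= (1 - 0.6667^6)/(1 - 0.6667^7)
= 0.9689

0.9689


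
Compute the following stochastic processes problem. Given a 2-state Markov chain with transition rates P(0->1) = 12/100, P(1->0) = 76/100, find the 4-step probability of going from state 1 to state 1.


Computing P^4 by matrix multiplication.
P = [[0.8800, 0.1200], [0.7600, 0.2400]]
After raising P to the power 4:
P^4(1,1) = 0.1365

0.1365


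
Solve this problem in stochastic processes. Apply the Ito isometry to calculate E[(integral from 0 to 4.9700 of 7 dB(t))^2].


By Ito isometry: E[(int f dB)^2] = int f^2 dt
= 7^2 * 4.9700
= 49 * 4.9700 = 243.5300

243.5300


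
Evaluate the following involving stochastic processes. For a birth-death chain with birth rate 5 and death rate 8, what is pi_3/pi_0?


For birth-death process, pi_n/pi_0 = (lambda/mu)^n
= (5/8)^3
= 0.2441

0.2441


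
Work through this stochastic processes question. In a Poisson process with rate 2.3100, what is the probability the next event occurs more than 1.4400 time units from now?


P(X > t) = exp(-lambda * t)
= exp(-2.3100 * 1.4400)
= exp(-3.3264) = 0.0359

0.0359


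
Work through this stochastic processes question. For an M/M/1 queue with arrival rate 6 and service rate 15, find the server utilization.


rho = lambda/mu
= 6/15
= 0.4000

0.4000


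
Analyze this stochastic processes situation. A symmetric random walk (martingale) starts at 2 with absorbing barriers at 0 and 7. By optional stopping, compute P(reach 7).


By optional stopping theorem: E(M at tau) = M(0) = 2
P(hit 7)*7 + P(hit 0)*0 = 2
P(hit 7) = (2 - 0)/(7 - 0) = 2/7 = 0.2857

0.2857


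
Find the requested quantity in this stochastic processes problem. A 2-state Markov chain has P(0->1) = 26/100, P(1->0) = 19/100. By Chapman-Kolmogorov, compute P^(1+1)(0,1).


P^2 = P^1 * P^1
Computing via matrix multiplication of the transition matrix.
Entry (0,1) of P^2 = 0.4030

0.4030


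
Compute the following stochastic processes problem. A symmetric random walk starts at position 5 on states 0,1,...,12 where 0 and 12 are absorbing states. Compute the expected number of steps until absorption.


For symmetric RW on 0,...,N with absorbing barriers, E(i) = i*(N-i)
E(5) = 5 * 7 = 35

35


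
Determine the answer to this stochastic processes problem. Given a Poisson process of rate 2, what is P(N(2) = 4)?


P(N(t)=k) = (lambda*t)^k * exp(-lambda*t) / k!
lambda*t = 4
= 4^4 * exp(-4) / 4!
= 256 * 0.0183 / 24
= 0.1954

0.1954


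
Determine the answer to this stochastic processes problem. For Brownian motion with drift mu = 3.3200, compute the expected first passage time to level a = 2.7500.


Expected first passage time = a/mu
= 2.7500/3.3200
= 0.8283

0.8283


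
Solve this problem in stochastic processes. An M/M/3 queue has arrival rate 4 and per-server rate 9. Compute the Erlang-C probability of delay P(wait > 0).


a = lambda/mu = 0.4444
rho = a/c = 0.1481
Erlang-C formula applied:
C(c,a) = 0.0110

0.0110


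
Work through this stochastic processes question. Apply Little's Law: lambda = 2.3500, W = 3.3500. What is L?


Little's Law: L = lambda * W
= 2.3500 * 3.3500
= 7.8725

7.8725


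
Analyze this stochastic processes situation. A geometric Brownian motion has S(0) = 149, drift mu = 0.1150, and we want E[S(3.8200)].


E[S(t)] = S(0) * exp(mu * t)
= 149 * exp(0.1150 * 3.8200)
= 149 * 1.5516
= 231.1915

231.1915


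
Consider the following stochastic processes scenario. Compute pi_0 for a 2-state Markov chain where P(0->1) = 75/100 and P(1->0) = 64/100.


Stationary distribution: pi_0 = p10/(p01+p10), pi_1 = p01/(p01+p10)
p01 = 0.7500, p10 = 0.6400
pi_0 = 0.4604

0.4604


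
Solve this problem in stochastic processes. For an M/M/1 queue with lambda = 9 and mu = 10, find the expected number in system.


rho = 9/10 = 0.9000
L = rho/(1-rho)
= 0.9000/0.1000
= 9.0000

9.0000


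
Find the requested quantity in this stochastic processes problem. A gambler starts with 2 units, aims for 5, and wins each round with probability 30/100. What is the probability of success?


Gambler's ruin formula:
r = q/p = 0.7000/0.3000 = 2.3333
P(win) = (1 - r^i)/(1 - r^N)
= (1 - 2.3333^2)/(1 - 2.3333^5)
= 0.0652

0.0652


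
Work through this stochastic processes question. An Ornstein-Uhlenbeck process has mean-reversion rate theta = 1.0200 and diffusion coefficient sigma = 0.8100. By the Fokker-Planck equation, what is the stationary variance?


Stationary variance = sigma^2 / (2*theta)
= 0.8100^2 / (2*1.0200)
= 0.6561 / 2.0400
= 0.3216

0.3216


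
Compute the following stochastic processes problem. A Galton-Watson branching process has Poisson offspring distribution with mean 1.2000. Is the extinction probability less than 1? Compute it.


Since mu = 1.2000 > 1, extinction prob q < 1.
Solve s = exp(mu*(s-1)) iteratively.
q = 0.6863

0.6863


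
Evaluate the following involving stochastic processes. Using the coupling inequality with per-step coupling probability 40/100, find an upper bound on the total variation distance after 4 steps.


TV distance bound <= (1-delta)^n
= (1 - 0.4000)^4
= 0.6000^4
= 0.1296

0.1296


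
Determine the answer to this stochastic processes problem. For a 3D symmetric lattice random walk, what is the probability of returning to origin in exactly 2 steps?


P(return in 2 steps) = P(reverse first step) = 1/(2d)
= 1/6
= 0.1667

0.1667


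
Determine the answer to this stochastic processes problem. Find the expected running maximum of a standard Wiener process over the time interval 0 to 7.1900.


E(max B(s)) = sqrt(2t/pi)
= sqrt(2*7.1900/pi)
= sqrt(4.5773)
= 2.1395

2.1395


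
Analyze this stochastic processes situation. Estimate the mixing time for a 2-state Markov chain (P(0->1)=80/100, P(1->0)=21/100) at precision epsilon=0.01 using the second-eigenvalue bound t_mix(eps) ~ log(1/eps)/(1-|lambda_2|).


lambda_2 = |1 - p01 - p10| = |1 - 0.8000 - 0.2100| = 0.0100
t_mix ~ log(1/eps)/(1 - |lambda_2|)
= log(100)/(1 - 0.0100) = 4.6052/0.9900
= 4.6517

4.6517


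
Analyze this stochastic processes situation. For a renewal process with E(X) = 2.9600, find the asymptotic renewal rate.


Long-run renewal rate = 1/E(X)
= 1/2.9600
= 0.3378

0.3378


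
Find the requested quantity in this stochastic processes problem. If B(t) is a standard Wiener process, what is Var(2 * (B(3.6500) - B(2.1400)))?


Var(alpha*(B(t)-B(s))) = alpha^2 * (t-s)
= 2^2 * (3.6500 - 2.1400)
= 4 * 1.5100
= 6.0400

6.0400


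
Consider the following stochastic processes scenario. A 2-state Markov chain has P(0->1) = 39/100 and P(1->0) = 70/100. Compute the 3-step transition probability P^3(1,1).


Computing P^3 by matrix multiplication.
P = [[0.6100, 0.3900], [0.7000, 0.3000]]
After raising P to the power 3:
P^3(1,1) = 0.3573

0.3573


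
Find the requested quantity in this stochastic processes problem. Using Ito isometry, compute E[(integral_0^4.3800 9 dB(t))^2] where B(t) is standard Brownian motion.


By Ito isometry: E[(int f dB)^2] = int f^2 dt
= 9^2 * 4.3800
= 81 * 4.3800 = 354.7800

354.7800


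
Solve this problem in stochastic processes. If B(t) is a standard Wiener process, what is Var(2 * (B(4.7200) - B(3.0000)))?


Var(alpha*(B(t)-B(s))) = alpha^2 * (t-s)
= 2^2 * (4.7200 - 3.0000)
= 4 * 1.7200
= 6.8800

6.8800


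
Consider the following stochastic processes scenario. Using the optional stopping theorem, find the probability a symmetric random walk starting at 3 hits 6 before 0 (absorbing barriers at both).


By optional stopping theorem: E(M at tau) = M(0) = 3
P(hit 6)*6 + P(hit 0)*0 = 3
P(hit 6) = (3 - 0)/(6 - 0) = 1/2 = 0.5000

0.5000


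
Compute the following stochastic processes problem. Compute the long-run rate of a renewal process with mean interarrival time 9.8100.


Long-run renewal rate = 1/E(X)
= 1/9.8100
= 0.1019

0.1019


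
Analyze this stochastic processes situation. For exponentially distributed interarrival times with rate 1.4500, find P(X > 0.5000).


P(X > t) = exp(-lambda * t)
= exp(-1.4500 * 0.5000)
= exp(-0.7250) = 0.4843

0.4843


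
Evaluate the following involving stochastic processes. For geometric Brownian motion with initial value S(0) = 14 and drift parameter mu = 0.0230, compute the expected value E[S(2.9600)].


E[S(t)] = S(0) * exp(mu * t)
= 14 * exp(0.0230 * 2.9600)
= 14 * 1.0705
= 14.9863

14.9863


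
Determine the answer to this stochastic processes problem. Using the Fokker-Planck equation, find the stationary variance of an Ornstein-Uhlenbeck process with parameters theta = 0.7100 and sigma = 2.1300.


Stationary variance = sigma^2 / (2*theta)
= 2.1300^2 / (2*0.7100)
= 4.5369 / 1.4200
= 3.1950

3.1950
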